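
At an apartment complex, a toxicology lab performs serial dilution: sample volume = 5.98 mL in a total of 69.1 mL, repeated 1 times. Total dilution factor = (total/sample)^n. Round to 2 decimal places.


Dilution factor calculation:
Single dilution = V_total / V_sample = 69.1 / 5.98 ≈ 11.555184
Number of dilutions = 1
Total DF = (69.1 / 5.98)^1 (full precision, rounded at the end) = 11.56

11.56


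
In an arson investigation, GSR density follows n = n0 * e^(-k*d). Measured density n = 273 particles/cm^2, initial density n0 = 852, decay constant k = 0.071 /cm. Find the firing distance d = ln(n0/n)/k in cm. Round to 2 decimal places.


GSR distance calculation:
n0/n = 852 / 273 = 3.120879
ln(n0/n) = 1.138115
d = 1.138115 / 0.071 = 16.03 cm

16.03


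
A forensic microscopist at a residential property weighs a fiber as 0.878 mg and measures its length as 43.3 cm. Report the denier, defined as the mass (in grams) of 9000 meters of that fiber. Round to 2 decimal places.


Denier calculation:
Mass in grams = 0.878 mg / 1000 = 0.000878 g
Length in meters = 43.3 cm / 100 = 0.433 m
Linear density = mass / length = 0.000878 / 0.433 = 0.00202771 g/m
Denier = (g/m) * 9000 = 0.00202771 * 9000 = 18.25

18.25


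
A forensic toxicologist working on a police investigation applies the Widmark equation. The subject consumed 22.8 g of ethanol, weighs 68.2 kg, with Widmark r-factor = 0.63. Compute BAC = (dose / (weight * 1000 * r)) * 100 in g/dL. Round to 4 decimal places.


Applying the Widmark formula:
BAC = (dose_g / (body_wt * 1000 * r)) * 100
Denominator = 68.2 * 1000 * 0.63 = 42966
BAC = (22.8 / 42966) * 100
BAC = 0.0531 g/dL

0.0531


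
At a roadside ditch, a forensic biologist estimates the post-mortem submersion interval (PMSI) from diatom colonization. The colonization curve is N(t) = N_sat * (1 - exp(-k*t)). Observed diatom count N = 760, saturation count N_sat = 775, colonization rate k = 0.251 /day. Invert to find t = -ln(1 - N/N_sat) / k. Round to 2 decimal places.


PMSI from diatom colonization curve:
N / N_sat = 760 / 775 = 0.980645
1 - N/N_sat = 0.019355
ln(1 - N/N_sat) = -3.944804
t = -ln(1 - N/N_sat) / k = -(-3.944804) / 0.251 = 15.72 days

15.72


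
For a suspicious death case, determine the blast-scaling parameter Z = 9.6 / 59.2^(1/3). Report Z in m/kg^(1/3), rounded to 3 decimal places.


Scaled distance calculation:
W^(1/3) = 59.2^(1/3) = 3.89739
Z = R / W^(1/3) = 9.6 / 3.89739
Z = 2.463 m/kg^(1/3)

2.463


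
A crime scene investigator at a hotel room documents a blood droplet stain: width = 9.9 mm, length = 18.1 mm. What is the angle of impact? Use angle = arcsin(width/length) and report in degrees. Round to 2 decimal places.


Blood spatter impact angle calculation:
width / length = 9.9 / 18.1 = 0.546961
angle = arcsin(0.546961)
angle = 33.16 degrees

33.16


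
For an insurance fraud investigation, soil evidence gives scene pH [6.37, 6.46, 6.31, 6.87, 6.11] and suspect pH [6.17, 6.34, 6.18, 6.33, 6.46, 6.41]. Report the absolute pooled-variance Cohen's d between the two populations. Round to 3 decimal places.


Pooled-variance Cohen's d for soil pH comparison:
Scene mean = 32.12 / 5 = 6.424
Suspect mean = 37.89 / 6 = 6.315
Scene sample variance s_s^2 = 0.07868
Suspect sample variance s_c^2 = 0.01403
Pooled variance = ((n_s-1)*s_s^2 + (n_c-1)*s_c^2) / (n_s + n_c - 2) = 0.042763
Pooled SD = sqrt(0.042763) = 0.206792
Mean difference = 0.109
|d| = |0.109| / 0.206792 = 0.527

0.527


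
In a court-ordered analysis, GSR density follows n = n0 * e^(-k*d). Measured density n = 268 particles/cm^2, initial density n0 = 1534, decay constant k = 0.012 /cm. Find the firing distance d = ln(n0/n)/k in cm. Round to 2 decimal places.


GSR distance calculation:
n0/n = 1534 / 268 = 5.723881
ln(n0/n) = 1.744647
d = 1.744647 / 0.012 = 145.39 cm

145.39


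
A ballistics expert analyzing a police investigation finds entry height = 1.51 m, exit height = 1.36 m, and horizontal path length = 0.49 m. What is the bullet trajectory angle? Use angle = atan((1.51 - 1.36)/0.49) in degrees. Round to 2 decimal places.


Bullet trajectory angle:
Height difference = 1.51 - 1.36 = 0.15 m
angle = atan(0.15 / 0.49)
angle = atan(0.306122)
angle = 17.02 degrees

17.02


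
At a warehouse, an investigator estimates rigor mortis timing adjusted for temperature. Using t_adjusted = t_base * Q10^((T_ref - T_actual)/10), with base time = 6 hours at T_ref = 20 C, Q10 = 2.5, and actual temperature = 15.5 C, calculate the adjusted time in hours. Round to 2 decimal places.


Rigor mortis time adjustment:
Exponent = (T_ref - T_actual) / 10 = (20 - 15.5) / 10 = 0.45
Q10 factor = 2.5^0.45 = 1.51033
t_adjusted = 6 * 1.51033 = 9.06 hours

9.06


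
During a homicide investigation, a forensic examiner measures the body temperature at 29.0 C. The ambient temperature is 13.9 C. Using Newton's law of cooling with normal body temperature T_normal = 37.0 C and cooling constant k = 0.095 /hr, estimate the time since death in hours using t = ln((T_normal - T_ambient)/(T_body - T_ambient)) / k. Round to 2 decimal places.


Using Newton's law of cooling:
t = ln((T_normal - T_ambient) / (T_body - T_ambient)) / k
T_normal - T_ambient = 23.1
T_body - T_ambient = 15.1
Ratio = 1.529801
ln(ratio) = 0.425138
t = 0.425138 / 0.095 = 4.48 hours

4.48


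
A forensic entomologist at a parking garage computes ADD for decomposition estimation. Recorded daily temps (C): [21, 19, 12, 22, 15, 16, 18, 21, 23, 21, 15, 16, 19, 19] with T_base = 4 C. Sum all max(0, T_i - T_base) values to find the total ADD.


Computing ADD day by day:
Day 1: max(0, 21 - 4) = 17
Day 2: max(0, 19 - 4) = 15
Day 3: max(0, 12 - 4) = 8
Day 4: max(0, 22 - 4) = 18
Day 5: max(0, 15 - 4) = 11
Day 6: max(0, 16 - 4) = 12
Day 7: max(0, 18 - 4) = 14
Day 8: max(0, 21 - 4) = 17
Day 9: max(0, 23 - 4) = 19
Day 10: max(0, 21 - 4) = 17
Day 11: max(0, 15 - 4) = 11
Day 12: max(0, 16 - 4) = 12
Day 13: max(0, 19 - 4) = 15
Day 14: max(0, 19 - 4) = 15
Total ADD = 201

201


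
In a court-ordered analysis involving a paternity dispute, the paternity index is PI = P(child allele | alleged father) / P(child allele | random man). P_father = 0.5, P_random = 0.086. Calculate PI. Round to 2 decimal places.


Paternity Index calculation:
PI = P(allele|father) / P(allele|random)
PI = 0.5 / 0.086
PI = 5.81

5.81


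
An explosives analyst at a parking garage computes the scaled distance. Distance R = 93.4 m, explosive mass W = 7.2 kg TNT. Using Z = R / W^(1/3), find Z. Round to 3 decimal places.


Scaled distance calculation:
W^(1/3) = 7.2^(1/3) = 1.930979
Z = R / W^(1/3) = 93.4 / 1.930979
Z = 48.369 m/kg^(1/3)

48.369


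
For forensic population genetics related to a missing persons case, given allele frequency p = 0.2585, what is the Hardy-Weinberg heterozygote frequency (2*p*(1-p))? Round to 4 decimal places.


Hardy-Weinberg heterozygote frequency:
q = 1 - p = 1 - 0.2585 = 0.7415
2pq = 2 * 0.2585 * 0.7415 = 0.3834

0.3834


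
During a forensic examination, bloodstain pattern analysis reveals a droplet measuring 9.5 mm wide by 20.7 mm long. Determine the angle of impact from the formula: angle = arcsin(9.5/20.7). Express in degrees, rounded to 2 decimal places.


Blood spatter impact angle calculation:
width / length = 9.5 / 20.7 = 0.458937
angle = arcsin(0.458937)
angle = 27.32 degrees

27.32


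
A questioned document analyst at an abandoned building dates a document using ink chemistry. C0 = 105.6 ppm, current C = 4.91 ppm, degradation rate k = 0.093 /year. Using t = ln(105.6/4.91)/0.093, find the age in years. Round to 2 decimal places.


Document age estimation:
C0/C = 105.6 / 4.91 = 21.507128
ln(C0/C) = 3.068384
t = 3.068384 / 0.093 = 32.99 years

32.99


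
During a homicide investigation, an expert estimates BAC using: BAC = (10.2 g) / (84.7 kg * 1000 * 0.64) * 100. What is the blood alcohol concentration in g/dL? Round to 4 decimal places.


Applying the Widmark formula:
BAC = (dose_g / (body_wt * 1000 * r)) * 100
Denominator = 84.7 * 1000 * 0.64 = 54208
BAC = (10.2 / 54208) * 100
BAC = 0.0188 g/dL

0.0188


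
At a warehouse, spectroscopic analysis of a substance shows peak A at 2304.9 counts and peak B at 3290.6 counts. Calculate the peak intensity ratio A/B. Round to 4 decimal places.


Spectral peak ratio:
Peak A = 2304.9 counts
Peak B = 3290.6 counts
Ratio = 2304.9 / 3290.6 = 0.7004

0.7004


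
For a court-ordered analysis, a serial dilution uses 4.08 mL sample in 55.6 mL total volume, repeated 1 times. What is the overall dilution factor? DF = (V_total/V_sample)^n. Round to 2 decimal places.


Dilution factor calculation:
Single dilution = V_total / V_sample = 55.6 / 4.08 ≈ 13.627451
Number of dilutions = 1
Total DF = (55.6 / 4.08)^1 (full precision, rounded at the end) = 13.63

13.63


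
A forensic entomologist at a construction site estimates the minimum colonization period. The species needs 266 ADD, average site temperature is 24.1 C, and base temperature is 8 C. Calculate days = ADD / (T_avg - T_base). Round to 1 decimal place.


Insect development time:
Effective temperature = avg_temp - T_base = 24.1 - 8 = 16.1 C
Days = ADD / effective_temp = 266 / 16.1 = 16.5 days

16.5


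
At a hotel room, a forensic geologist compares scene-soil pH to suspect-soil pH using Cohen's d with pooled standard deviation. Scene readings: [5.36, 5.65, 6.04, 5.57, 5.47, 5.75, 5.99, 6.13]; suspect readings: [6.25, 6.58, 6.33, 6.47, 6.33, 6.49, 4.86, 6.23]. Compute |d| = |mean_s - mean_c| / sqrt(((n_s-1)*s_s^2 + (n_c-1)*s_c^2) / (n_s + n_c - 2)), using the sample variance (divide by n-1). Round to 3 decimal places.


Pooled-variance Cohen's d for soil pH comparison:
Scene mean = 45.96 / 8 = 5.745
Suspect mean = 49.54 / 8 = 6.1925
Scene sample variance s_s^2 = 0.079829
Suspect sample variance s_c^2 = 0.304821
Pooled variance = ((n_s-1)*s_s^2 + (n_c-1)*s_c^2) / (n_s + n_c - 2) = 0.192325
Pooled SD = sqrt(0.192325) = 0.438549
Mean difference = -0.4475
|d| = |-0.4475| / 0.438549 = 1.020

1.020


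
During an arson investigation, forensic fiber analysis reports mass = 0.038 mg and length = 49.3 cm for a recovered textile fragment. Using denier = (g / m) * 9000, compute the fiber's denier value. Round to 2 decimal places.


Denier calculation:
Mass in grams = 0.038 mg / 1000 = 0.000038 g
Length in meters = 49.3 cm / 100 = 0.493 m
Linear density = mass / length = 0.000038 / 0.493 = 0.00007708 g/m
Denier = (g/m) * 9000 = 0.00007708 * 9000 = 0.69

0.69


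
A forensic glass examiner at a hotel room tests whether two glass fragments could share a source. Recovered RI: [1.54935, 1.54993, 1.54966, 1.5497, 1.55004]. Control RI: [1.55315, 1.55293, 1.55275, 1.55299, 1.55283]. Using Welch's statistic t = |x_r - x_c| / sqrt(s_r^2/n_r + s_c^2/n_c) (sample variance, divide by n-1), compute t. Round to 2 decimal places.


Welch's t-criterion for glass RI comparison:
Recovered mean = sum / n_r = 7.74868 / 5 = 1.549736
Control mean = sum / n_c = 7.76465 / 5 = 1.55293
Recovered sample variance s_r^2 = 7.153e-08
Control sample variance s_c^2 = 2.36e-08
Welch SE (unpooled) = sqrt(s_r^2/n_r + s_c^2/n_c) = sqrt(1.4306e-08 + 4.72e-09) = sqrt(1.9026e-08) = 0.000137935
|mean_r - mean_c| = 0.003194
t = 0.003194 / 0.000137935 = 23.16

23.16


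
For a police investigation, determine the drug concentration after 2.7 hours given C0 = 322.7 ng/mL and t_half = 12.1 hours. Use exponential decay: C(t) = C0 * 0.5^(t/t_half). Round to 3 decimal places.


Drug concentration decay:
Number of half-lives = t / t_half = 2.7 / 12.1 = 0.22314
Decay factor = 0.5^0.22314 = 0.85669882
C(t) = 322.7 * 0.85669882 = 276.457 ng/mL

276.457


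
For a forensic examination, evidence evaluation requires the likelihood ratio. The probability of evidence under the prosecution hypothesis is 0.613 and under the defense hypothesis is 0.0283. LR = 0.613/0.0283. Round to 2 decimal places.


Likelihood ratio calculation:
LR = P(E|Hp) / P(E|Hd)
LR = 0.613 / 0.0283
LR = 21.66

21.66


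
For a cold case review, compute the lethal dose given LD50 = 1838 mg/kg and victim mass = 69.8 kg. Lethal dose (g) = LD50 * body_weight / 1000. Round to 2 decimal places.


Lethal dose calculation:
Lethal dose = LD50 * body_weight / 1000
= 1838 * 69.8 / 1000
= 128292.4 / 1000
= 128.29 g

128.29


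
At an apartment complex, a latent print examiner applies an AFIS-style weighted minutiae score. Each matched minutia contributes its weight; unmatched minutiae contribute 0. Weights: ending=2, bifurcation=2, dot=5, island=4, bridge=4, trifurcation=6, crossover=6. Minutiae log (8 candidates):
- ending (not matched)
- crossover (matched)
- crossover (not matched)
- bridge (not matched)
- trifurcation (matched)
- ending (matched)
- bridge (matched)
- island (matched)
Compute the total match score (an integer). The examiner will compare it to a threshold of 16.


Weighted minutiae match score:
  ending: not matched, +0
  crossover: matched, +6 (running total 6)
  crossover: not matched, +0
  bridge: not matched, +0
  trifurcation: matched, +6 (running total 12)
  ending: matched, +2 (running total 14)
  bridge: matched, +4 (running total 18)
  island: matched, +4 (running total 22)
Total score = 22
Threshold = 16; verdict = identification

22


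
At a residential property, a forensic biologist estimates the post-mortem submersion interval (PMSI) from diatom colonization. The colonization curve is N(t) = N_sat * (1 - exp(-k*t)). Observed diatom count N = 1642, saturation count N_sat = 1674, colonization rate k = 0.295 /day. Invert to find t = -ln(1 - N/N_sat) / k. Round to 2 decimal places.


PMSI from diatom colonization curve:
N / N_sat = 1642 / 1674 = 0.980884
1 - N/N_sat = 0.019116
ln(1 - N/N_sat) = -3.95723
t = -ln(1 - N/N_sat) / k = -(-3.95723) / 0.295 = 13.41 days

13.41


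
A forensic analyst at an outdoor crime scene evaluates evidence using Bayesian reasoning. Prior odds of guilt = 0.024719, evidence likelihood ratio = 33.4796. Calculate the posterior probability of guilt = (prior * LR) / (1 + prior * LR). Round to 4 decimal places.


Bayesian evidence evaluation:
Posterior odds = prior_odds * LR = 0.024719 * 33.4796 = 0.8275822
Posterior probability = posterior_odds / (1 + posterior_odds)
= 0.8275822 / (1 + 0.8275822)
= 0.8275822 / 1.8275822
= 0.4528

0.4528


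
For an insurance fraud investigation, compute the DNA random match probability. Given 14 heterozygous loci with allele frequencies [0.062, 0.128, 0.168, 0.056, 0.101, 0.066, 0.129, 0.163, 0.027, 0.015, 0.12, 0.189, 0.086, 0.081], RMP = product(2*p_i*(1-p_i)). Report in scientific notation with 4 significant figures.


Computing RMP for 14 loci:
Locus 1: 2 * 0.062 * 0.938 = 0.116312
Locus 2: 2 * 0.128 * 0.872 = 0.223232
Locus 3: 2 * 0.168 * 0.832 = 0.279552
Locus 4: 2 * 0.056 * 0.944 = 0.105728
Locus 5: 2 * 0.101 * 0.899 = 0.181598
Locus 6: 2 * 0.066 * 0.934 = 0.123288
Locus 7: 2 * 0.129 * 0.871 = 0.224718
Locus 8: 2 * 0.163 * 0.837 = 0.272862
Locus 9: 2 * 0.027 * 0.973 = 0.052542
Locus 10: 2 * 0.015 * 0.985 = 0.02955
Locus 11: 2 * 0.12 * 0.88 = 0.2112
Locus 12: 2 * 0.189 * 0.811 = 0.306558
Locus 13: 2 * 0.086 * 0.914 = 0.157208
Locus 14: 2 * 0.081 * 0.919 = 0.148878
RMP = 2.479e-12

2.479e-12


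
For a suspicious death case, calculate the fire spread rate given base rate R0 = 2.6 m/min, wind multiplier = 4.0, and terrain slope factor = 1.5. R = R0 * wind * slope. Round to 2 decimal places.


Fire spread rate calculation:
R = R0 * wind_factor * slope_factor
= 2.6 * 4.0 * 1.5
= 10.4 * 1.5
= 15.60 m/min

15.60


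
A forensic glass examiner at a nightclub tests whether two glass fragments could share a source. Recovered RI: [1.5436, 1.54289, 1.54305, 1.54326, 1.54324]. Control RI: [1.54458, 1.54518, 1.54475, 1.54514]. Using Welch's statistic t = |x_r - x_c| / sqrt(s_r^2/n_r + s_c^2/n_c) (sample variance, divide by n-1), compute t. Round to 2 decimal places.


Welch's t-criterion for glass RI comparison:
Recovered mean = sum / n_r = 7.71604 / 5 = 1.543208
Control mean = sum / n_c = 6.17965 / 4 = 1.5449125
Recovered sample variance s_r^2 = 7.087e-08
Control sample variance s_c^2 = 8.67583e-08
Welch SE (unpooled) = sqrt(s_r^2/n_r + s_c^2/n_c) = sqrt(1.4174e-08 + 2.16896e-08) = sqrt(3.58636e-08) = 0.000189377
|mean_r - mean_c| = 0.0017045
t = 0.0017045 / 0.000189377 = 9.00

9.00


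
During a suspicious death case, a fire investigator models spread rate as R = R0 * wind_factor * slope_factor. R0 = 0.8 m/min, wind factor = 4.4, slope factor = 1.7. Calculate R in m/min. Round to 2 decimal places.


Fire spread rate calculation:
R = R0 * wind_factor * slope_factor
= 0.8 * 4.4 * 1.7
= 3.52 * 1.7
= 5.98 m/min

5.98


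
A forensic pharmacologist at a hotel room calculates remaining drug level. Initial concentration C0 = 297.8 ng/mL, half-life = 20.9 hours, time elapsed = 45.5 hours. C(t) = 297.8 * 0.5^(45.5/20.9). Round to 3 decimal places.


Drug concentration decay:
Number of half-lives = t / t_half = 45.5 / 20.9 = 2.177033
Decay factor = 0.5^2.177033 = 0.22113005
C(t) = 297.8 * 0.22113005 = 65.853 ng/mL

65.853


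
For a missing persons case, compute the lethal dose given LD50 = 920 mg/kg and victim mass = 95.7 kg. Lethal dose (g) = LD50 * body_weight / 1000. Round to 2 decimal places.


Lethal dose calculation:
Lethal dose = LD50 * body_weight / 1000
= 920 * 95.7 / 1000
= 88044 / 1000
= 88.04 g

88.04


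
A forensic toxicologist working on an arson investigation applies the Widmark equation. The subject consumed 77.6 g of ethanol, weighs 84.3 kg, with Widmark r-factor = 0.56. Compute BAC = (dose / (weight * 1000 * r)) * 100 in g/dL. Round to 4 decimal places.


Applying the Widmark formula:
BAC = (dose_g / (body_wt * 1000 * r)) * 100
Denominator = 84.3 * 1000 * 0.56 = 47208
BAC = (77.6 / 47208) * 100
BAC = 0.1644 g/dL

0.1644


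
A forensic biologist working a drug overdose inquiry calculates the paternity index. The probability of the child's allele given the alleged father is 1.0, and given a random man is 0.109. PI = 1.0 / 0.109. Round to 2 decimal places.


Paternity Index calculation:
PI = P(allele|father) / P(allele|random)
PI = 1.0 / 0.109
PI = 9.17

9.17


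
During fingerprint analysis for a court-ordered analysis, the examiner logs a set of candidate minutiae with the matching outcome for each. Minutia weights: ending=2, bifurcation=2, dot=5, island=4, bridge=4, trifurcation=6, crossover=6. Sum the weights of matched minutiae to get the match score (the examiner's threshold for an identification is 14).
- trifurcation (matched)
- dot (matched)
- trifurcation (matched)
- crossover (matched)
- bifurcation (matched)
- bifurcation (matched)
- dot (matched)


Weighted minutiae match score:
  trifurcation: matched, +6 (running total 6)
  dot: matched, +5 (running total 11)
  trifurcation: matched, +6 (running total 17)
  crossover: matched, +6 (running total 23)
  bifurcation: matched, +2 (running total 25)
  bifurcation: matched, +2 (running total 27)
  dot: matched, +5 (running total 32)
Total score = 32
Threshold = 14; verdict = identification

32


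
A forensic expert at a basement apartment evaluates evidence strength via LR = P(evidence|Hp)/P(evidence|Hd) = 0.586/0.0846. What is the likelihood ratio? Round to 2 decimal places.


Likelihood ratio calculation:
LR = P(E|Hp) / P(E|Hd)
LR = 0.586 / 0.0846
LR = 6.93

6.93


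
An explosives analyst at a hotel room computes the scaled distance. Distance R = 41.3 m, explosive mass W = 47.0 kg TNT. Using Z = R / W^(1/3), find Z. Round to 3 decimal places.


Scaled distance calculation:
W^(1/3) = 47.0^(1/3) = 3.608826
Z = R / W^(1/3) = 41.3 / 3.608826
Z = 11.444 m/kg^(1/3)

11.444


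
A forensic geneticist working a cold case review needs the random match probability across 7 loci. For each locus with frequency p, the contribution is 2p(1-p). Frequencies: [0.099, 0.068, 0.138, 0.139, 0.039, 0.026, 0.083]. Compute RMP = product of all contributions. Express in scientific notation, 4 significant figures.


Computing RMP for 7 loci:
Locus 1: 2 * 0.099 * 0.901 = 0.178398
Locus 2: 2 * 0.068 * 0.932 = 0.126752
Locus 3: 2 * 0.138 * 0.862 = 0.237912
Locus 4: 2 * 0.139 * 0.861 = 0.239358
Locus 5: 2 * 0.039 * 0.961 = 0.074958
Locus 6: 2 * 0.026 * 0.974 = 0.050648
Locus 7: 2 * 0.083 * 0.917 = 0.152222
RMP = 7.442e-07

7.442e-07


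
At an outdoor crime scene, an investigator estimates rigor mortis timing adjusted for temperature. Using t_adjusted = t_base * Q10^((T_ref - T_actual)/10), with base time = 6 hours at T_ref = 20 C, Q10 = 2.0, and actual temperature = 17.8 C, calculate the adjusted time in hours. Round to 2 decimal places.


Rigor mortis time adjustment:
Exponent = (T_ref - T_actual) / 10 = (20 - 17.8) / 10 = 0.22
Q10 factor = 2.0^0.22 = 1.16473
t_adjusted = 6 * 1.16473 = 6.99 hours

6.99


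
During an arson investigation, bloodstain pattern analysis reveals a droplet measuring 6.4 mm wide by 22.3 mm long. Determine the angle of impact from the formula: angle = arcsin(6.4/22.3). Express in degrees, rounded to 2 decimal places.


Blood spatter impact angle calculation:
width / length = 6.4 / 22.3 = 0.286996
angle = arcsin(0.286996)
angle = 16.68 degrees

16.68


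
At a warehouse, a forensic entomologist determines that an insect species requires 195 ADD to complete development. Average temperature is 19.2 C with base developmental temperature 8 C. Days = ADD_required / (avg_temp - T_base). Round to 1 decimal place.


Insect development time:
Effective temperature = avg_temp - T_base = 19.2 - 8 = 11.2 C
Days = ADD / effective_temp = 195 / 11.2 = 17.4 days

17.4


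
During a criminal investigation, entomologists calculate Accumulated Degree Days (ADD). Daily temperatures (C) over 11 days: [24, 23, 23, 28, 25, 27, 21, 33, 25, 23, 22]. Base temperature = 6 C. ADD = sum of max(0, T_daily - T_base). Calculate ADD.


Computing ADD day by day:
Day 1: max(0, 24 - 6) = 18
Day 2: max(0, 23 - 6) = 17
Day 3: max(0, 23 - 6) = 17
Day 4: max(0, 28 - 6) = 22
Day 5: max(0, 25 - 6) = 19
Day 6: max(0, 27 - 6) = 21
Day 7: max(0, 21 - 6) = 15
Day 8: max(0, 33 - 6) = 27
Day 9: max(0, 25 - 6) = 19
Day 10: max(0, 23 - 6) = 17
Day 11: max(0, 22 - 6) = 16
Total ADD = 208

208


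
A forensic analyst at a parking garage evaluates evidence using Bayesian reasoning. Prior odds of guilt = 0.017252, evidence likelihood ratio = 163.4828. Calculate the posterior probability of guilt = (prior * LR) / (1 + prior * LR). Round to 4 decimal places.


Bayesian evidence evaluation:
Posterior odds = prior_odds * LR = 0.017252 * 163.4828 = 2.820405
Posterior probability = posterior_odds / (1 + posterior_odds)
= 2.820405 / (1 + 2.820405)
= 2.820405 / 3.820405
= 0.7382

0.7382


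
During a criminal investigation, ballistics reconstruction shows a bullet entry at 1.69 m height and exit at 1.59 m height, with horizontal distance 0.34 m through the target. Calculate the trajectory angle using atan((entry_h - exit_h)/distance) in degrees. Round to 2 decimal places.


Bullet trajectory angle:
Height difference = 1.69 - 1.59 = 0.1 m
angle = atan(0.1 / 0.34)
angle = atan(0.294118)
angle = 16.39 degrees

16.39


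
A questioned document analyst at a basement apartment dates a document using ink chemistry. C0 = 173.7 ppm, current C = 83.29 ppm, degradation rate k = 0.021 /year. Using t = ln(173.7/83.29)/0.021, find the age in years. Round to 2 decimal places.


Document age estimation:
C0/C = 173.7 / 83.29 = 2.085484
ln(C0/C) = 0.735001
t = 0.735001 / 0.021 = 35.00 years

35.00


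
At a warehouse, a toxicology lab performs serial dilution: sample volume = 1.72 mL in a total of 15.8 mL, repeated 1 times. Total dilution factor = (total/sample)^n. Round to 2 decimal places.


Dilution factor calculation:
Single dilution = V_total / V_sample = 15.8 / 1.72 ≈ 9.186047
Number of dilutions = 1
Total DF = (15.8 / 1.72)^1 (full precision, rounded at the end) = 9.19

9.19


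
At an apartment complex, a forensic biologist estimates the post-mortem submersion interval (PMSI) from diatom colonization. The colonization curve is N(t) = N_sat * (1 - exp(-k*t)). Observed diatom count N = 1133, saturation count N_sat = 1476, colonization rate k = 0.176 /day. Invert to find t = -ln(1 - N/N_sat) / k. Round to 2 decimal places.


PMSI from diatom colonization curve:
N / N_sat = 1133 / 1476 = 0.767615
1 - N/N_sat = 0.232385
ln(1 - N/N_sat) = -1.45936
t = -ln(1 - N/N_sat) / k = -(-1.45936) / 0.176 = 8.29 days

8.29


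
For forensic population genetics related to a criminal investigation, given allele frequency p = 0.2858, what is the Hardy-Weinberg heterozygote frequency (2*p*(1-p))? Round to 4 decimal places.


Hardy-Weinberg heterozygote frequency:
q = 1 - p = 1 - 0.2858 = 0.7142
2pq = 2 * 0.2858 * 0.7142 = 0.4082

0.4082


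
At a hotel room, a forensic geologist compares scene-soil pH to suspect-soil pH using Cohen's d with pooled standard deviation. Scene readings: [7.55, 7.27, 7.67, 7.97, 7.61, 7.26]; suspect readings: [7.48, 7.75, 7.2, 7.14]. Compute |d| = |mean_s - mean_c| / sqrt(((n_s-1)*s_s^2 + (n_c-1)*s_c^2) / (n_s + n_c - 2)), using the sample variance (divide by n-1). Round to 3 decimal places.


Pooled-variance Cohen's d for soil pH comparison:
Scene mean = 45.33 / 6 = 7.555
Suspect mean = 29.57 / 4 = 7.3925
Scene sample variance s_s^2 = 0.07135
Suspect sample variance s_c^2 = 0.078758
Pooled variance = ((n_s-1)*s_s^2 + (n_c-1)*s_c^2) / (n_s + n_c - 2) = 0.074128
Pooled SD = sqrt(0.074128) = 0.272265
Mean difference = 0.1625
|d| = |0.1625| / 0.272265 = 0.597

0.597


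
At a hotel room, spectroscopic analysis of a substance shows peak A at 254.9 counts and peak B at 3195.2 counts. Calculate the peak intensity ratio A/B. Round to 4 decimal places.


Spectral peak ratio:
Peak A = 254.9 counts
Peak B = 3195.2 counts
Ratio = 254.9 / 3195.2 = 0.0798

0.0798


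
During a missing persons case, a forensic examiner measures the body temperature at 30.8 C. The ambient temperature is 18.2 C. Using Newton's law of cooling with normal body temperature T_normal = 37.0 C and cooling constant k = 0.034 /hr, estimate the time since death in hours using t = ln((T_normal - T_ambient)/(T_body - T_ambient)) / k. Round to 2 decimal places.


Using Newton's law of cooling:
t = ln((T_normal - T_ambient) / (T_body - T_ambient)) / k
T_normal - T_ambient = 18.8
T_body - T_ambient = 12.6
Ratio = 1.492063
ln(ratio) = 0.40016
t = 0.40016 / 0.034 = 11.77 hours

11.77


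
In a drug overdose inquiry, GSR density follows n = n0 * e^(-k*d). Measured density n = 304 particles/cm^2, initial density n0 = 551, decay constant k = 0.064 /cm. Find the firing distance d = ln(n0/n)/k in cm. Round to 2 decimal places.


GSR distance calculation:
n0/n = 551 / 304 = 1.8125
ln(n0/n) = 0.594707
d = 0.594707 / 0.064 = 9.29 cm

9.29


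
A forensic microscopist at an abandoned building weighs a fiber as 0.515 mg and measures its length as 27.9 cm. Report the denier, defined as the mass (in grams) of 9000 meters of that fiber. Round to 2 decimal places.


Denier calculation:
Mass in grams = 0.515 mg / 1000 = 0.000515 g
Length in meters = 27.9 cm / 100 = 0.279 m
Linear density = mass / length = 0.000515 / 0.279 = 0.00184588 g/m
Denier = (g/m) * 9000 = 0.00184588 * 9000 = 16.61

16.61


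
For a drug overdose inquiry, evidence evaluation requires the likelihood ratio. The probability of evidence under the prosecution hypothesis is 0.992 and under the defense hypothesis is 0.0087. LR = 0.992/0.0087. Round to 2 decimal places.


Likelihood ratio calculation:
LR = P(E|Hp) / P(E|Hd)
LR = 0.992 / 0.0087
LR = 114.02

114.02


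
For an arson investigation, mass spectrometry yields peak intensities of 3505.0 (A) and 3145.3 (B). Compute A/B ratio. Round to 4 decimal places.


Spectral peak ratio:
Peak A = 3505.0 counts
Peak B = 3145.3 counts
Ratio = 3505.0 / 3145.3 = 1.1144

1.1144


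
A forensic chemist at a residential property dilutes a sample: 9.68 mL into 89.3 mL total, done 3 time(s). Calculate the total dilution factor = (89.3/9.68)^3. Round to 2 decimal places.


Dilution factor calculation:
Single dilution = V_total / V_sample = 89.3 / 9.68 ≈ 9.225207
Number of dilutions = 3
Total DF = (89.3 / 9.68)^3 (full precision, rounded at the end) = 785.11

785.11


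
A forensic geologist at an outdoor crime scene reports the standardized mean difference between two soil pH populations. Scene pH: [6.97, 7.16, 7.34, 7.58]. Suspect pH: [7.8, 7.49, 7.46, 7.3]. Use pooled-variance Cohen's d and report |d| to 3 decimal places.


Pooled-variance Cohen's d for soil pH comparison:
Scene mean = 29.05 / 4 = 7.2625
Suspect mean = 30.05 / 4 = 7.5125
Scene sample variance s_s^2 = 0.067625
Suspect sample variance s_c^2 = 0.043692
Pooled variance = ((n_s-1)*s_s^2 + (n_c-1)*s_c^2) / (n_s + n_c - 2) = 0.055658
Pooled SD = sqrt(0.055658) = 0.235919
Mean difference = -0.25
|d| = |-0.25| / 0.235919 = 1.060

1.060


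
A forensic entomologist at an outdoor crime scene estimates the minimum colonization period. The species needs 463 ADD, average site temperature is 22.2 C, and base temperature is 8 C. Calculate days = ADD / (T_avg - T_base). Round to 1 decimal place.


Insect development time:
Effective temperature = avg_temp - T_base = 22.2 - 8 = 14.2 C
Days = ADD / effective_temp = 463 / 14.2 = 32.6 days

32.6


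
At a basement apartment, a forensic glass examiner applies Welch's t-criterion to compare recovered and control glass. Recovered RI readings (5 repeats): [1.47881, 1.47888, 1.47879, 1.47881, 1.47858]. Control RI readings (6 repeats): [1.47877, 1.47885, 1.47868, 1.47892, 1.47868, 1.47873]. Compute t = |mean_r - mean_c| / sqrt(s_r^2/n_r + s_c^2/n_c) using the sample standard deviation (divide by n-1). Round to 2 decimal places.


Welch's t-criterion for glass RI comparison:
Recovered mean = sum / n_r = 7.39387 / 5 = 1.478774
Control mean = sum / n_c = 8.87263 / 6 = 1.4787717
Recovered sample variance s_r^2 = 1.293e-08
Control sample variance s_c^2 = 9.33667e-09
Welch SE (unpooled) = sqrt(s_r^2/n_r + s_c^2/n_c) = sqrt(2.586e-09 + 1.55611e-09) = sqrt(4.14211e-09) = 6.43592e-05
|mean_r - mean_c| = 2.33333e-06
t = 2.33333e-06 / 6.43592e-05 = 0.04

0.04


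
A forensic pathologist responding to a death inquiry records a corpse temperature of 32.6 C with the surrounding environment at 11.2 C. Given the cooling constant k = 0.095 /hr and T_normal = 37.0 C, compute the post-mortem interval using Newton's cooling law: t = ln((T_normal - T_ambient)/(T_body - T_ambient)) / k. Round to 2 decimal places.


Using Newton's law of cooling:
t = ln((T_normal - T_ambient) / (T_body - T_ambient)) / k
T_normal - T_ambient = 25.8
T_body - T_ambient = 21.4
Ratio = 1.205607
ln(ratio) = 0.186983
t = 0.186983 / 0.095 = 1.97 hours

1.97


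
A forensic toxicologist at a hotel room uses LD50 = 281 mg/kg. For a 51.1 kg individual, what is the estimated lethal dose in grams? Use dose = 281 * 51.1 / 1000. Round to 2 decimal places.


Lethal dose calculation:
Lethal dose = LD50 * body_weight / 1000
= 281 * 51.1 / 1000
= 14359.1 / 1000
= 14.36 g

14.36


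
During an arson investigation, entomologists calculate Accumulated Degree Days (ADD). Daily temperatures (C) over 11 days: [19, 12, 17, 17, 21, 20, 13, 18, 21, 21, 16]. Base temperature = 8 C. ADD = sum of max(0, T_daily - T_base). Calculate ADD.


Computing ADD day by day:
Day 1: max(0, 19 - 8) = 11
Day 2: max(0, 12 - 8) = 4
Day 3: max(0, 17 - 8) = 9
Day 4: max(0, 17 - 8) = 9
Day 5: max(0, 21 - 8) = 13
Day 6: max(0, 20 - 8) = 12
Day 7: max(0, 13 - 8) = 5
Day 8: max(0, 18 - 8) = 10
Day 9: max(0, 21 - 8) = 13
Day 10: max(0, 21 - 8) = 13
Day 11: max(0, 16 - 8) = 8
Total ADD = 107

107


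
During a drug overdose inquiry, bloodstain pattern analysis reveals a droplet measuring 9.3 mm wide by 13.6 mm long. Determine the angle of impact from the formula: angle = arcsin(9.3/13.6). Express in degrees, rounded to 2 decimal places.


Blood spatter impact angle calculation:
width / length = 9.3 / 13.6 = 0.683824
angle = arcsin(0.683824)
angle = 43.14 degrees

43.14


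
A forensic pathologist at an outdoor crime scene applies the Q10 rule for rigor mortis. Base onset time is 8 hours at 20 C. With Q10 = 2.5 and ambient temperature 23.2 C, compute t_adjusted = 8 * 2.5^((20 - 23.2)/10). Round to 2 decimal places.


Rigor mortis time adjustment:
Exponent = (T_ref - T_actual) / 10 = (20 - 23.2) / 10 = -0.32
Q10 factor = 2.5^-0.32 = 0.74586
t_adjusted = 8 * 0.74586 = 5.97 hours

5.97


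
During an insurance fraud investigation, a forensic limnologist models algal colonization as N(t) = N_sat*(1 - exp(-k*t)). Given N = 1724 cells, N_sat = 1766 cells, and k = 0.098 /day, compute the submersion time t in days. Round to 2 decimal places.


PMSI from diatom colonization curve:
N / N_sat = 1724 / 1766 = 0.976217
1 - N/N_sat = 0.023783
ln(1 - N/N_sat) = -3.738784
t = -ln(1 - N/N_sat) / k = -(-3.738784) / 0.098 = 38.15 days

38.15


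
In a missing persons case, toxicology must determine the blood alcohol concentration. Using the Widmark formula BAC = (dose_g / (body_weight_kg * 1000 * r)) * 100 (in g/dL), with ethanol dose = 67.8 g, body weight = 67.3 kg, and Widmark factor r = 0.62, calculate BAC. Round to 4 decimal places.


Applying the Widmark formula:
BAC = (dose_g / (body_wt * 1000 * r)) * 100
Denominator = 67.3 * 1000 * 0.62 = 41726
BAC = (67.8 / 41726) * 100
BAC = 0.1625 g/dL

0.1625


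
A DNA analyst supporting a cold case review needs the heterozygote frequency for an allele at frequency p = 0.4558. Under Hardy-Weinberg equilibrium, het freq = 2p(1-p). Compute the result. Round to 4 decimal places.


Hardy-Weinberg heterozygote frequency:
q = 1 - p = 1 - 0.4558 = 0.5442
2pq = 2 * 0.4558 * 0.5442 = 0.4961

0.4961


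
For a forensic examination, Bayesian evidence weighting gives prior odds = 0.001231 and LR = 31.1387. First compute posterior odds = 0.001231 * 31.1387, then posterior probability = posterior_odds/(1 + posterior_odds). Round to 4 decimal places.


Bayesian evidence evaluation:
Posterior odds = prior_odds * LR = 0.001231 * 31.1387 = 0.03833174
Posterior probability = posterior_odds / (1 + posterior_odds)
= 0.03833174 / (1 + 0.03833174)
= 0.03833174 / 1.03833174
= 0.0369

0.0369


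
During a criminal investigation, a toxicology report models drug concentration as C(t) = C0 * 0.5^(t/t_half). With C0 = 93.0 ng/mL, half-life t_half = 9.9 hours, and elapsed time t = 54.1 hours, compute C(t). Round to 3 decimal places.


Drug concentration decay:
Number of half-lives = t / t_half = 54.1 / 9.9 = 5.464646
Decay factor = 0.5^5.464646 = 0.02264528
C(t) = 93.0 * 0.02264528 = 2.106 ng/mL

2.106


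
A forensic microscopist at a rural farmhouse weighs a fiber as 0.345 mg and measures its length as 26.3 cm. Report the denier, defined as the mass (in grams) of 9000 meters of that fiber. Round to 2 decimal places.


Denier calculation:
Mass in grams = 0.345 mg / 1000 = 0.000345 g
Length in meters = 26.3 cm / 100 = 0.263 m
Linear density = mass / length = 0.000345 / 0.263 = 0.00131179 g/m
Denier = (g/m) * 9000 = 0.00131179 * 9000 = 11.81

11.81


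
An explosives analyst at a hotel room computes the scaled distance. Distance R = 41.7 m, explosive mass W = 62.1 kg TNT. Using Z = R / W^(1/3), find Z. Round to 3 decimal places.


Scaled distance calculation:
W^(1/3) = 62.1^(1/3) = 3.960018
Z = R / W^(1/3) = 41.7 / 3.960018
Z = 10.530 m/kg^(1/3)

10.530


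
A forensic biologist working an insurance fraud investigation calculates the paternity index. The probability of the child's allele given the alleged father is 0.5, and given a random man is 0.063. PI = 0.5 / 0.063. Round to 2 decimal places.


Paternity Index calculation:
PI = P(allele|father) / P(allele|random)
PI = 0.5 / 0.063
PI = 7.94

7.94


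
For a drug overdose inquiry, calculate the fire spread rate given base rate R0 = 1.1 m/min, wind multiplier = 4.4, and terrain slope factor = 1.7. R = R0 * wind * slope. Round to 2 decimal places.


Fire spread rate calculation:
R = R0 * wind_factor * slope_factor
= 1.1 * 4.4 * 1.7
= 4.84 * 1.7
= 8.23 m/min

8.23


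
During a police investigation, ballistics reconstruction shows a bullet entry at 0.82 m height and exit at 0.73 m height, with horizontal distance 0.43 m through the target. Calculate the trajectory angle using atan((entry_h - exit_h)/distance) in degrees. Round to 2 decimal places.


Bullet trajectory angle:
Height difference = 0.82 - 0.73 = 0.09 m
angle = atan(0.09 / 0.43)
angle = atan(0.209302)
angle = 11.82 degrees

11.82


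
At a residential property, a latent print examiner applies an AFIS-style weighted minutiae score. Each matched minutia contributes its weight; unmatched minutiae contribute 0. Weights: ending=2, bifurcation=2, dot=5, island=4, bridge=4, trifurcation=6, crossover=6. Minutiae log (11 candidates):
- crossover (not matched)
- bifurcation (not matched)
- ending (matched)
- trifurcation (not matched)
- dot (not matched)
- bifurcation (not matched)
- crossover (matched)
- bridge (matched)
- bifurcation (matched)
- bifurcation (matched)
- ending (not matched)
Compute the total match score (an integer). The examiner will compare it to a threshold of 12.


Weighted minutiae match score:
  crossover: not matched, +0
  bifurcation: not matched, +0
  ending: matched, +2 (running total 2)
  trifurcation: not matched, +0
  dot: not matched, +0
  bifurcation: not matched, +0
  crossover: matched, +6 (running total 8)
  bridge: matched, +4 (running total 12)
  bifurcation: matched, +2 (running total 14)
  bifurcation: matched, +2 (running total 16)
  ending: not matched, +0
Total score = 16
Threshold = 12; verdict = identification

16


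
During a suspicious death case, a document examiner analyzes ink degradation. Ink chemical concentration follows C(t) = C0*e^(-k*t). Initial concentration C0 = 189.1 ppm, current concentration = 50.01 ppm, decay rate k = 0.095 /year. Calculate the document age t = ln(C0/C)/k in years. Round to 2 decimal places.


Document age estimation:
C0/C = 189.1 / 50.01 = 3.781244
ln(C0/C) = 1.330053
t = 1.330053 / 0.095 = 14.00 years

14.00


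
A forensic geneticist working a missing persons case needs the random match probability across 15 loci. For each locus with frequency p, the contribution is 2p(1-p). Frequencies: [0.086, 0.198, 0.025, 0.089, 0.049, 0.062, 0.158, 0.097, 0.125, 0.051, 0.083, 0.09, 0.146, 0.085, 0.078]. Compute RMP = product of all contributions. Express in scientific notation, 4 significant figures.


Computing RMP for 15 loci:
Locus 1: 2 * 0.086 * 0.914 = 0.157208
Locus 2: 2 * 0.198 * 0.802 = 0.317592
Locus 3: 2 * 0.025 * 0.975 = 0.04875
Locus 4: 2 * 0.089 * 0.911 = 0.162158
Locus 5: 2 * 0.049 * 0.951 = 0.093198
Locus 6: 2 * 0.062 * 0.938 = 0.116312
Locus 7: 2 * 0.158 * 0.842 = 0.266072
Locus 8: 2 * 0.097 * 0.903 = 0.175182
Locus 9: 2 * 0.125 * 0.875 = 0.21875
Locus 10: 2 * 0.051 * 0.949 = 0.096798
Locus 11: 2 * 0.083 * 0.917 = 0.152222
Locus 12: 2 * 0.09 * 0.91 = 0.1638
Locus 13: 2 * 0.146 * 0.854 = 0.249368
Locus 14: 2 * 0.085 * 0.915 = 0.15555
Locus 15: 2 * 0.078 * 0.922 = 0.143832
RMP = 5.874e-13

5.874e-13


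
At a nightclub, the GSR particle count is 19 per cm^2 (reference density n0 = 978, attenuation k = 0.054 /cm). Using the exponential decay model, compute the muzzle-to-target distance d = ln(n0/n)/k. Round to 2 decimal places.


GSR distance calculation:
n0/n = 978 / 19 = 51.473684
ln(n0/n) = 3.941071
d = 3.941071 / 0.054 = 72.98 cm

72.98


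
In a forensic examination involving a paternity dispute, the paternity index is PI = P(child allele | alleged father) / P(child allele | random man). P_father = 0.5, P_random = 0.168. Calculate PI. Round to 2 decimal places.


Paternity Index calculation:
PI = P(allele|father) / P(allele|random)
PI = 0.5 / 0.168
PI = 2.98

2.98


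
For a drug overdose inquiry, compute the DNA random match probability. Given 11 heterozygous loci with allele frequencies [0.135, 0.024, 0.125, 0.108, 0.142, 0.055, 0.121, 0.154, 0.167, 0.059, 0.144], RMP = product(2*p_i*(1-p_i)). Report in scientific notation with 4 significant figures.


Computing RMP for 11 loci:
Locus 1: 2 * 0.135 * 0.865 = 0.23355
Locus 2: 2 * 0.024 * 0.976 = 0.046848
Locus 3: 2 * 0.125 * 0.875 = 0.21875
Locus 4: 2 * 0.108 * 0.892 = 0.192672
Locus 5: 2 * 0.142 * 0.858 = 0.243672
Locus 6: 2 * 0.055 * 0.945 = 0.10395
Locus 7: 2 * 0.121 * 0.879 = 0.212718
Locus 8: 2 * 0.154 * 0.846 = 0.260568
Locus 9: 2 * 0.167 * 0.833 = 0.278222
Locus 10: 2 * 0.059 * 0.941 = 0.111038
Locus 11: 2 * 0.144 * 0.856 = 0.246528
RMP = 4.931e-09

4.931e-09
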